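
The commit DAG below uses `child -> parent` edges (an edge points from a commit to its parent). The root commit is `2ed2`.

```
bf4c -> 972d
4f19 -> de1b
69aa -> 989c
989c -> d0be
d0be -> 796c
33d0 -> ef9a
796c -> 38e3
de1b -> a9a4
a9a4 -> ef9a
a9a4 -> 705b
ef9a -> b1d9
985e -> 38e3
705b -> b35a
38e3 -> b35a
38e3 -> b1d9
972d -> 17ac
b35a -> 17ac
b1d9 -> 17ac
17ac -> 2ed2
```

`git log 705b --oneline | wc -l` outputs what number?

4

Walking parent pointers from 705b: reachable set = {17ac, 2ed2, 705b, b35a}.
That is 4 commits.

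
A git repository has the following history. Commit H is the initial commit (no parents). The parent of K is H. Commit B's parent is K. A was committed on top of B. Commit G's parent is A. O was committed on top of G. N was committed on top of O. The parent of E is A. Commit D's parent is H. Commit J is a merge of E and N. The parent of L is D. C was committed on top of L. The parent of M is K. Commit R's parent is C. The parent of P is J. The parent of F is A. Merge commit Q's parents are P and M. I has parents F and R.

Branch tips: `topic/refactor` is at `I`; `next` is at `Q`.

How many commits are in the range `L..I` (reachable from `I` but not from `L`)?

Reachable from I: {A, B, C, D, F, H, I, K, L, R}.
Reachable from L: {D, H, L}.
In I's history but not L's: {A, B, C, F, I, K, R} — 7 commits.

7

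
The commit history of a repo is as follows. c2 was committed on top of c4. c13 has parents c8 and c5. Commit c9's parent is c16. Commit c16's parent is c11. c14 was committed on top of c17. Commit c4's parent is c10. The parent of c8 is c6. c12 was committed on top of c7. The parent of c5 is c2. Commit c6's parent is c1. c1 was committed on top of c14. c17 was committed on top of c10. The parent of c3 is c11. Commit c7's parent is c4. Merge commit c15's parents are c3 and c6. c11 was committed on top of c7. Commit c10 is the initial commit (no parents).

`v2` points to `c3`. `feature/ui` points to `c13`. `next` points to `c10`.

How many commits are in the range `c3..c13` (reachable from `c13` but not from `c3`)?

8

Reachable from c13: {c1, c10, c13, c14, c17, c2, c4, c5, c6, c8}.
Reachable from c3: {c10, c11, c3, c4, c7}.
In c13's history but not c3's: {c1, c13, c14, c17, c2, c5, c6, c8} — 8 commits.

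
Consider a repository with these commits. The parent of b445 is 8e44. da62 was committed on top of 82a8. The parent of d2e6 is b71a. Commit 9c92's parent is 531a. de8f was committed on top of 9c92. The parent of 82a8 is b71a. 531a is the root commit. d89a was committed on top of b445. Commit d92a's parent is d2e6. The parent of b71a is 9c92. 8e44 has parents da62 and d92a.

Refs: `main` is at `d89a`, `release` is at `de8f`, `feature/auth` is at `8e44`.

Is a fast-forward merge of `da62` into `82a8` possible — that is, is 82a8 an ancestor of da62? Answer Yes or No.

A fast-forward from 82a8 to da62 is possible iff 82a8 is an ancestor of da62.
Ancestors of da62: {531a, 82a8, 9c92, b71a, da62}.
82a8 is among them, so fast-forward is possible.

Yes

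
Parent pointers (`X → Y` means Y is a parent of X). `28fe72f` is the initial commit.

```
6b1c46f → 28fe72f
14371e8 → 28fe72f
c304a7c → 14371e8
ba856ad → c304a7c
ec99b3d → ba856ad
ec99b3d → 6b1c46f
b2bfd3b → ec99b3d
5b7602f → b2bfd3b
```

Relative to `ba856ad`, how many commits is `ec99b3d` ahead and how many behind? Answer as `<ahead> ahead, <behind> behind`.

Reachable from ec99b3d: {14371e8, 28fe72f, 6b1c46f, ba856ad, c304a7c, ec99b3d}.
Reachable from ba856ad: {14371e8, 28fe72f, ba856ad, c304a7c}.
Only in ec99b3d's history (ahead): {6b1c46f, ec99b3d} — 2.
Only in ba856ad's history (behind): {} — 0.

2 ahead, 0 behind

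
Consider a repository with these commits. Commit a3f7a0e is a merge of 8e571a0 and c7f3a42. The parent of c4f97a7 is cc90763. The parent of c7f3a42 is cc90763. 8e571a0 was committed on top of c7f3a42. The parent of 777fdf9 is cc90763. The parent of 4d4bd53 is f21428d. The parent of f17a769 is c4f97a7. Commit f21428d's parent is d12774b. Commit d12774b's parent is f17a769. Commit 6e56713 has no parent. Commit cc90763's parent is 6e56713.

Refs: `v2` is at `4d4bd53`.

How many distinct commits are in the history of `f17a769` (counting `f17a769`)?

Walking parent pointers from f17a769: reachable set = {6e56713, c4f97a7, cc90763, f17a769}.
That is 4 commits.

4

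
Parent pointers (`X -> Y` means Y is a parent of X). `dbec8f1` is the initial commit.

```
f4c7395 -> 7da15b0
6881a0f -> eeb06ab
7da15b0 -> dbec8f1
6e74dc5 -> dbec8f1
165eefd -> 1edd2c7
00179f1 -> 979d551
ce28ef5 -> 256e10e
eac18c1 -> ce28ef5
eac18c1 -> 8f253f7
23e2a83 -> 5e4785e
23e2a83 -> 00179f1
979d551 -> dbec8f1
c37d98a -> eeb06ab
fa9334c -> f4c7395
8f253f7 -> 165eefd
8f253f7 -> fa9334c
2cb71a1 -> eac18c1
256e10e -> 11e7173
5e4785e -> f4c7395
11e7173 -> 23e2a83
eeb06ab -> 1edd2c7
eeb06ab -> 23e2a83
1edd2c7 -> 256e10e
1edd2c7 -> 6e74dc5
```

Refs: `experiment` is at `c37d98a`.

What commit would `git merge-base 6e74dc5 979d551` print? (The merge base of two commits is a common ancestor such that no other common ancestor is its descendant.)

dbec8f1

Ancestors of 6e74dc5: {6e74dc5, dbec8f1}.
Ancestors of 979d551: {979d551, dbec8f1}.
Common ancestors: {dbec8f1}.
The only common ancestor is dbec8f1, so it is the merge base.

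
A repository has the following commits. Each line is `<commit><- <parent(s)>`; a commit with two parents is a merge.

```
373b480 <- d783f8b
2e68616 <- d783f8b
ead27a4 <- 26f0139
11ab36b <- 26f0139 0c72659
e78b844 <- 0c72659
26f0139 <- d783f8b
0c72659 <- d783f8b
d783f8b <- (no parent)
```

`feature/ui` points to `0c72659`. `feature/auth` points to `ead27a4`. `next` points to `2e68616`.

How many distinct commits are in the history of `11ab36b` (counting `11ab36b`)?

Walking parent pointers from 11ab36b: reachable set = {0c72659, 11ab36b, 26f0139, d783f8b}.
That is 4 commits.

4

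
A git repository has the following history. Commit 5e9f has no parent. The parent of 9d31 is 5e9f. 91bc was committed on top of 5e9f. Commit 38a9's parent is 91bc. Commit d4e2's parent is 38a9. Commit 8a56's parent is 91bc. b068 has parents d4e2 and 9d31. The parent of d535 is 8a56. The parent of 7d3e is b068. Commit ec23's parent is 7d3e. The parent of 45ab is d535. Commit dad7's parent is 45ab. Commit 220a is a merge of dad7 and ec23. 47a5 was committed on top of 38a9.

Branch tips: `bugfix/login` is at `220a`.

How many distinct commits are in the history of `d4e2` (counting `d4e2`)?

4

Walking parent pointers from d4e2: reachable set = {38a9, 5e9f, 91bc, d4e2}.
That is 4 commits.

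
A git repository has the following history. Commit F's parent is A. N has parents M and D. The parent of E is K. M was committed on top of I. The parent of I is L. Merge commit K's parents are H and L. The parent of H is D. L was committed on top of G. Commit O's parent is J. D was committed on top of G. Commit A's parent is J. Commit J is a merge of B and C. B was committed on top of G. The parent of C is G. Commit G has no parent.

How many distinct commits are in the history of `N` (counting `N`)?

6

Walking parent pointers from N: reachable set = {D, G, I, L, M, N}.
That is 6 commits.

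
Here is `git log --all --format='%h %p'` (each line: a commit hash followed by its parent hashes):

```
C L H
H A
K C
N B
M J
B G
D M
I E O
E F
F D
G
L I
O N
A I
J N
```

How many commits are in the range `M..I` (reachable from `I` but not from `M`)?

Reachable from I: {B, D, E, F, G, I, J, M, N, O}.
Reachable from M: {B, G, J, M, N}.
In I's history but not M's: {D, E, F, I, O} — 5 commits.

5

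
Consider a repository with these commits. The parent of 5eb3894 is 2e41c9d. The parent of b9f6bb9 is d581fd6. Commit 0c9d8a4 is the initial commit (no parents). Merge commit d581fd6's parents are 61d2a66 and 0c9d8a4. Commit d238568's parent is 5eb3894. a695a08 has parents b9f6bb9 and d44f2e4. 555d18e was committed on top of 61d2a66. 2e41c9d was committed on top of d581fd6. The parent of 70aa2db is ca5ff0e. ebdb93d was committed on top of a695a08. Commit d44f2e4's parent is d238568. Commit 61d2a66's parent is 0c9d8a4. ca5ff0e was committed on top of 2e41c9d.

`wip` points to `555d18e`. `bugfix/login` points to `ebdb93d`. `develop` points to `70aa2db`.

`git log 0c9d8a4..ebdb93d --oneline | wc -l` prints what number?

9

Reachable from ebdb93d: {0c9d8a4, 2e41c9d, 5eb3894, 61d2a66, a695a08, b9f6bb9, d238568, d44f2e4, d581fd6, ebdb93d}.
Reachable from 0c9d8a4: {0c9d8a4}.
In ebdb93d's history but not 0c9d8a4's: {2e41c9d, 5eb3894, 61d2a66, a695a08, b9f6bb9, d238568, d44f2e4, d581fd6, ebdb93d} — 9 commits.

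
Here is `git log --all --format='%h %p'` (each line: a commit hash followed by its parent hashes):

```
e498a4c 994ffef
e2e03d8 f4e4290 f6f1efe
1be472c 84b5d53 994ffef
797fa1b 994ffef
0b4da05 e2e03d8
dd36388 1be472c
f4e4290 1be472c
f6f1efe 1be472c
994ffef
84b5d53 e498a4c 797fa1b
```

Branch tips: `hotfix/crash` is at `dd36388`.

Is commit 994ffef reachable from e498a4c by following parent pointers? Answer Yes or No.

Yes

Ancestors of e498a4c (commits reachable by following parents): {994ffef, e498a4c}.
994ffef is in that set, so it is an ancestor of e498a4c.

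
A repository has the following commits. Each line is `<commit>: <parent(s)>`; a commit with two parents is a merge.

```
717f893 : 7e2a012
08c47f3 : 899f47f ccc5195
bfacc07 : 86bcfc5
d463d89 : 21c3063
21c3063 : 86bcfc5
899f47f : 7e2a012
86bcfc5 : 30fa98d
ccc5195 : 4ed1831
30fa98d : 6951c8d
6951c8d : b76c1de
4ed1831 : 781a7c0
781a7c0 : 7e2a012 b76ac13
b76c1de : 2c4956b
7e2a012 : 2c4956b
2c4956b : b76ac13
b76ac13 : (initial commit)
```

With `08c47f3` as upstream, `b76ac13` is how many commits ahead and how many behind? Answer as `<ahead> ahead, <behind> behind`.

0 ahead, 7 behind

Reachable from b76ac13: {b76ac13}.
Reachable from 08c47f3: {08c47f3, 2c4956b, 4ed1831, 781a7c0, 7e2a012, 899f47f, b76ac13, ccc5195}.
Only in b76ac13's history (ahead): {} — 0.
Only in 08c47f3's history (behind): {08c47f3, 2c4956b, 4ed1831, 781a7c0, 7e2a012, 899f47f, ccc5195} — 7.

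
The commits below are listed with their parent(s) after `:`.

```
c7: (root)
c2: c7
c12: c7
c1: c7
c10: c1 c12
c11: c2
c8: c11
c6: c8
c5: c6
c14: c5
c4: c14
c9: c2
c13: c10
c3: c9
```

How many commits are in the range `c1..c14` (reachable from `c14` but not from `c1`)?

6

Reachable from c14: {c11, c14, c2, c5, c6, c7, c8}.
Reachable from c1: {c1, c7}.
In c14's history but not c1's: {c11, c14, c2, c5, c6, c8} — 6 commits.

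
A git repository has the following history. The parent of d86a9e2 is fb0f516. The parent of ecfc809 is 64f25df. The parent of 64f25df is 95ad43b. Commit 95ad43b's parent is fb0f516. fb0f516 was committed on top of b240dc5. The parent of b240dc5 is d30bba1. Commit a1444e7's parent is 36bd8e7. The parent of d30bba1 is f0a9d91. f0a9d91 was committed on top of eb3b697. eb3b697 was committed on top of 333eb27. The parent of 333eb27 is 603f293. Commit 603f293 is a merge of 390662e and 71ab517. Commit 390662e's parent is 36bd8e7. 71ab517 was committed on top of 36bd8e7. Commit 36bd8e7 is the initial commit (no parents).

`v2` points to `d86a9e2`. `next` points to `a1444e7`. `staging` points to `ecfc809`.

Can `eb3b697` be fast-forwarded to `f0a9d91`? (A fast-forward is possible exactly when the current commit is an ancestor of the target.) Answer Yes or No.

Yes

A fast-forward from eb3b697 to f0a9d91 is possible iff eb3b697 is an ancestor of f0a9d91.
Ancestors of f0a9d91: {333eb27, 36bd8e7, 390662e, 603f293, 71ab517, eb3b697, f0a9d91}.
eb3b697 is among them, so fast-forward is possible.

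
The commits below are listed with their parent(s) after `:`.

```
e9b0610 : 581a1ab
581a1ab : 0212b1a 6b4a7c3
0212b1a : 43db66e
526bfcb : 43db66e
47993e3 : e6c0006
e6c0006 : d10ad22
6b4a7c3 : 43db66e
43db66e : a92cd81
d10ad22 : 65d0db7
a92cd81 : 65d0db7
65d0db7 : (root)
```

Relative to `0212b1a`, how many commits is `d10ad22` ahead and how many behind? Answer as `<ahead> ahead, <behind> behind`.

Reachable from d10ad22: {65d0db7, d10ad22}.
Reachable from 0212b1a: {0212b1a, 43db66e, 65d0db7, a92cd81}.
Only in d10ad22's history (ahead): {d10ad22} — 1.
Only in 0212b1a's history (behind): {0212b1a, 43db66e, a92cd81} — 3.

1 ahead, 3 behind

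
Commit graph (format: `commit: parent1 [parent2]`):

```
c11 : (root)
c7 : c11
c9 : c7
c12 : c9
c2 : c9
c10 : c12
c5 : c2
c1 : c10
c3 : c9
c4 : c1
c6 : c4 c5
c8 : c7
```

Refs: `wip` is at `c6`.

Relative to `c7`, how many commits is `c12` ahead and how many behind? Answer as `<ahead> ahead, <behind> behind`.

2 ahead, 0 behind

Reachable from c12: {c11, c12, c7, c9}.
Reachable from c7: {c11, c7}.
Only in c12's history (ahead): {c12, c9} — 2.
Only in c7's history (behind): {} — 0.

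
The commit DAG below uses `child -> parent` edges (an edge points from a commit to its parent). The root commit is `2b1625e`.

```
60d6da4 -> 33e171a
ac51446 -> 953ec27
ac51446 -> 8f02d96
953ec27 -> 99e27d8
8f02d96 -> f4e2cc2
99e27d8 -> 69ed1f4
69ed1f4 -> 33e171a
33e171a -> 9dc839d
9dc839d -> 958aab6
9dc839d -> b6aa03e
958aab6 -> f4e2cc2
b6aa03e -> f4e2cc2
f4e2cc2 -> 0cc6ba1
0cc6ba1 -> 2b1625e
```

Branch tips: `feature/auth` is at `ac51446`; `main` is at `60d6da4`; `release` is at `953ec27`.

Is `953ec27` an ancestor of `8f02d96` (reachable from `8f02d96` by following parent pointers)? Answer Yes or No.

No

Ancestors of 8f02d96: {0cc6ba1, 2b1625e, 8f02d96, f4e2cc2}.
953ec27 is not in that set, so it is not an ancestor of 8f02d96.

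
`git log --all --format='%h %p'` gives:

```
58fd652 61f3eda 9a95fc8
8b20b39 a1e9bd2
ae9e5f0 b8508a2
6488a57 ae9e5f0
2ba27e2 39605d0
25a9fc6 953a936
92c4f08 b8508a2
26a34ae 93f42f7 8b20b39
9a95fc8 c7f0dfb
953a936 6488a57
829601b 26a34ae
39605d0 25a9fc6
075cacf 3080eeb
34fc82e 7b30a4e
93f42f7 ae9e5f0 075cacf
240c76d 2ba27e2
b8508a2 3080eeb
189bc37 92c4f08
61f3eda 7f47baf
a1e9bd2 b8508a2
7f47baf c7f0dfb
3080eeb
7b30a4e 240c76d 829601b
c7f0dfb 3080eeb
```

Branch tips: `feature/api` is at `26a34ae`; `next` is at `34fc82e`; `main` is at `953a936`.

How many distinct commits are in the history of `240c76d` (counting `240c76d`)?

Walking parent pointers from 240c76d: reachable set = {240c76d, 25a9fc6, 2ba27e2, 3080eeb, 39605d0, 6488a57, 953a936, ae9e5f0, b8508a2}.
That is 9 commits.

9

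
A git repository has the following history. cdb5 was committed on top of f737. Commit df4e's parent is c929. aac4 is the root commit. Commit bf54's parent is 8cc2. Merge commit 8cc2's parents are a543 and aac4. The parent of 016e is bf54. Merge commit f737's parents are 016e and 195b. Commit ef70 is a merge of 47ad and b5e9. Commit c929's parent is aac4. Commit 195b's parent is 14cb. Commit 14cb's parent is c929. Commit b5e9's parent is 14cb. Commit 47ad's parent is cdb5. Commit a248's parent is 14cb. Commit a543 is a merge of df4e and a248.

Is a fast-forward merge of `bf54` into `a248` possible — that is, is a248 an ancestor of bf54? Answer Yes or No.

Yes

A fast-forward from a248 to bf54 is possible iff a248 is an ancestor of bf54.
Ancestors of bf54: {14cb, 8cc2, a248, a543, aac4, bf54, c929, df4e}.
a248 is among them, so fast-forward is possible.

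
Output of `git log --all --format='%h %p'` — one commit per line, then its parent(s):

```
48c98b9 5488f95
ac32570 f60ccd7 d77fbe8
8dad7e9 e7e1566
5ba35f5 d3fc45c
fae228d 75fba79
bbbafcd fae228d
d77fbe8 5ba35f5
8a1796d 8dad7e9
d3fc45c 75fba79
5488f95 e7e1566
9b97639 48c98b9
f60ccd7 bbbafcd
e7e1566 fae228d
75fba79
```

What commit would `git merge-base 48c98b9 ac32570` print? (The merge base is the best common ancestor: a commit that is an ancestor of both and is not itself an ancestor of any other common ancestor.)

Ancestors of 48c98b9: {48c98b9, 5488f95, 75fba79, e7e1566, fae228d}.
Ancestors of ac32570: {5ba35f5, 75fba79, ac32570, bbbafcd, d3fc45c, d77fbe8, f60ccd7, fae228d}.
Common ancestors: {75fba79, fae228d}.
Among these, fae228d is not an ancestor of any other common ancestor — it is the merge base.

fae228d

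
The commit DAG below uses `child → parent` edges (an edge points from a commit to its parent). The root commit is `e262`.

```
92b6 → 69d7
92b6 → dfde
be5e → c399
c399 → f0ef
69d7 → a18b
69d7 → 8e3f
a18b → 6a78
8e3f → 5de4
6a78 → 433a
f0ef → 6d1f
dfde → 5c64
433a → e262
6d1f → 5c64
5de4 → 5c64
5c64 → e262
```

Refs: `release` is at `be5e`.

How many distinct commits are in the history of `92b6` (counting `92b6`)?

10

Walking parent pointers from 92b6: reachable set = {433a, 5c64, 5de4, 69d7, 6a78, 8e3f, 92b6, a18b, dfde, e262}.
That is 10 commits.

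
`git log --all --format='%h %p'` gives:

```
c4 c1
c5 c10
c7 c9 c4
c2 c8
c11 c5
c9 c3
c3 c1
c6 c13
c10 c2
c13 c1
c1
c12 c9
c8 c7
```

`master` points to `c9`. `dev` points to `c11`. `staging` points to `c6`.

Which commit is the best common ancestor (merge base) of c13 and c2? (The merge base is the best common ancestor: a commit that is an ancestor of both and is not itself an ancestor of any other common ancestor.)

c1

Ancestors of c13: {c1, c13}.
Ancestors of c2: {c1, c2, c3, c4, c7, c8, c9}.
Common ancestors: {c1}.
The only common ancestor is c1, so it is the merge base.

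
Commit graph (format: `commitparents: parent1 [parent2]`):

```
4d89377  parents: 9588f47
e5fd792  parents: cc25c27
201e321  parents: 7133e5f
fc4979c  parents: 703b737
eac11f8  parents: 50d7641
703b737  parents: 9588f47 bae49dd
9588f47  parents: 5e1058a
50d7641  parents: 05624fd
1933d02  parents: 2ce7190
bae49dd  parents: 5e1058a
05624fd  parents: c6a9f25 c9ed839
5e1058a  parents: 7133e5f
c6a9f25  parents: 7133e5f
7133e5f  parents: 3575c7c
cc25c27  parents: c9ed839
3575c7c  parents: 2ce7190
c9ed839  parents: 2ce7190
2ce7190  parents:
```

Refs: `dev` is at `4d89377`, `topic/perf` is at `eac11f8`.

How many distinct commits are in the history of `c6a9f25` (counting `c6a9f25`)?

Walking parent pointers from c6a9f25: reachable set = {2ce7190, 3575c7c, 7133e5f, c6a9f25}.
That is 4 commits.

4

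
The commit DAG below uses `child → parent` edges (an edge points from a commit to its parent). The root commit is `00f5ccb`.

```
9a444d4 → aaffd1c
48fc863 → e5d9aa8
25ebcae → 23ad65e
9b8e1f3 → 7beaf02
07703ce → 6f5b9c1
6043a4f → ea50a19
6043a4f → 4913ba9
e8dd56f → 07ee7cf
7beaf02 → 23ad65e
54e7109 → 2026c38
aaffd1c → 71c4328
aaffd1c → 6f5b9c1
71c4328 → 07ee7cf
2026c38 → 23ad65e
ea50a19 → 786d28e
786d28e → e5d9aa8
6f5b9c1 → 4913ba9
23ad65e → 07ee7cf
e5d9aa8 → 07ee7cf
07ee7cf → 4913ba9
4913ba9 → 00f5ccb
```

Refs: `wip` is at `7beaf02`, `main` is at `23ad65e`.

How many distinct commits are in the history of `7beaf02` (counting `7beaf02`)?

5

Walking parent pointers from 7beaf02: reachable set = {00f5ccb, 07ee7cf, 23ad65e, 4913ba9, 7beaf02}.
That is 5 commits.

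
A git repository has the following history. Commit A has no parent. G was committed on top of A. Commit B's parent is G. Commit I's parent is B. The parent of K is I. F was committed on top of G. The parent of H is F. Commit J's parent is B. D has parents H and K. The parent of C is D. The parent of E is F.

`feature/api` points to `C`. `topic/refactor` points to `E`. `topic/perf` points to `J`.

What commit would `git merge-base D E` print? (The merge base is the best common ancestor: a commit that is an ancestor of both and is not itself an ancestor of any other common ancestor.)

Ancestors of D: {A, B, D, F, G, H, I, K}.
Ancestors of E: {A, E, F, G}.
Common ancestors: {A, F, G}.
Among these, F is not an ancestor of any other common ancestor — it is the merge base.

F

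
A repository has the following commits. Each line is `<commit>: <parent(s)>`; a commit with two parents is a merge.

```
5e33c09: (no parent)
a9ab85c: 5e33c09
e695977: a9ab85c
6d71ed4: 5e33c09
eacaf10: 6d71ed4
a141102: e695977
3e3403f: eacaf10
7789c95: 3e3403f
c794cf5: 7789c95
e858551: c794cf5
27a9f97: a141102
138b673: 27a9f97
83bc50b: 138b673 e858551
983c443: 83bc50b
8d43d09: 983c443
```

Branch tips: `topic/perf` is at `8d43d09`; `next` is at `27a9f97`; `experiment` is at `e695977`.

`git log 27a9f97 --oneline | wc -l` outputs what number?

5

Walking parent pointers from 27a9f97: reachable set = {27a9f97, 5e33c09, a141102, a9ab85c, e695977}.
That is 5 commits.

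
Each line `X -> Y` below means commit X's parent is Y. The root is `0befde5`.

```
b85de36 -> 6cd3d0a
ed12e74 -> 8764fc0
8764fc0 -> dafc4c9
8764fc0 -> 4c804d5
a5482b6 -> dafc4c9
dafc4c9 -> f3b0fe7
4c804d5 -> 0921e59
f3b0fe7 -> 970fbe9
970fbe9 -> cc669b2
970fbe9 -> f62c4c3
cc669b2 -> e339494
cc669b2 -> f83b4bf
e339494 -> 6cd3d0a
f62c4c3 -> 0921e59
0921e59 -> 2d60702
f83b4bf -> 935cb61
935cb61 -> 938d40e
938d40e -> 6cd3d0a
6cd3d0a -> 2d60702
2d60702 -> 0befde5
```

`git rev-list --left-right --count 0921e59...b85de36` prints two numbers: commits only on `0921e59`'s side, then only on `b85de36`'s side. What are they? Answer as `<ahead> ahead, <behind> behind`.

Reachable from 0921e59: {0921e59, 0befde5, 2d60702}.
Reachable from b85de36: {0befde5, 2d60702, 6cd3d0a, b85de36}.
Only in 0921e59's history (ahead): {0921e59} — 1.
Only in b85de36's history (behind): {6cd3d0a, b85de36} — 2.

1 ahead, 2 behind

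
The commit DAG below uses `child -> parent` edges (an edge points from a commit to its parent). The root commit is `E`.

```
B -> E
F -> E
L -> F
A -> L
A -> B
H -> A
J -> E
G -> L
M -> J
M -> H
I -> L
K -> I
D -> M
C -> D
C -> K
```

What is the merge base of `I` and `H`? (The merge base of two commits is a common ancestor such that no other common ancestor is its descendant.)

L

Ancestors of I: {E, F, I, L}.
Ancestors of H: {A, B, E, F, H, L}.
Common ancestors: {E, F, L}.
Among these, L is not an ancestor of any other common ancestor — it is the merge base.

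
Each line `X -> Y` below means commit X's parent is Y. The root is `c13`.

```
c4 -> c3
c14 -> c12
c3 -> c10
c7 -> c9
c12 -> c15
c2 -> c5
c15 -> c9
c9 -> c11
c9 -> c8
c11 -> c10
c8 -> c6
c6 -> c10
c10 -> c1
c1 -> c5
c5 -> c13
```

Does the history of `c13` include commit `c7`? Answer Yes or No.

Ancestors of c13: {c13}.
c7 is not in that set, so it is not an ancestor of c13.

No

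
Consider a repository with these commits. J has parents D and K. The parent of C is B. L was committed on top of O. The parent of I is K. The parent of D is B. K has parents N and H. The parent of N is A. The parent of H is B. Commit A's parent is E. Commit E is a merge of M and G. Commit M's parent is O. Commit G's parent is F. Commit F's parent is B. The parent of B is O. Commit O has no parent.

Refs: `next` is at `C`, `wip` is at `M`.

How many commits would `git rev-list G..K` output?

Reachable from K: {A, B, E, F, G, H, K, M, N, O}.
Reachable from G: {B, F, G, O}.
In K's history but not G's: {A, E, H, K, M, N} — 6 commits.

6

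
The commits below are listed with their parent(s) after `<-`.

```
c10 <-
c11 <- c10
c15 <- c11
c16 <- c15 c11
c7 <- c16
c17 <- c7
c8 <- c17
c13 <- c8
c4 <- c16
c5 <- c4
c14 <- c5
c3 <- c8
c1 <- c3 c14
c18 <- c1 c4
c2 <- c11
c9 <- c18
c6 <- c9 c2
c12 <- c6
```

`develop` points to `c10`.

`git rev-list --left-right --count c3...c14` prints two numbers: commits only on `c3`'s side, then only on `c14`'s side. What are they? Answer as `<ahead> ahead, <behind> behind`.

4 ahead, 3 behind

Reachable from c3: {c10, c11, c15, c16, c17, c3, c7, c8}.
Reachable from c14: {c10, c11, c14, c15, c16, c4, c5}.
Only in c3's history (ahead): {c17, c3, c7, c8} — 4.
Only in c14's history (behind): {c14, c4, c5} — 3.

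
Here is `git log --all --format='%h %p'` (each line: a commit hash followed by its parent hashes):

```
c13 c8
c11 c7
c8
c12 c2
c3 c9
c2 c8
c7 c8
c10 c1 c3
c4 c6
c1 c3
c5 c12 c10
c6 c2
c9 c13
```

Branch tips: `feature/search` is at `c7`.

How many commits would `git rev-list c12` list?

Walking parent pointers from c12: reachable set = {c12, c2, c8}.
That is 3 commits.

3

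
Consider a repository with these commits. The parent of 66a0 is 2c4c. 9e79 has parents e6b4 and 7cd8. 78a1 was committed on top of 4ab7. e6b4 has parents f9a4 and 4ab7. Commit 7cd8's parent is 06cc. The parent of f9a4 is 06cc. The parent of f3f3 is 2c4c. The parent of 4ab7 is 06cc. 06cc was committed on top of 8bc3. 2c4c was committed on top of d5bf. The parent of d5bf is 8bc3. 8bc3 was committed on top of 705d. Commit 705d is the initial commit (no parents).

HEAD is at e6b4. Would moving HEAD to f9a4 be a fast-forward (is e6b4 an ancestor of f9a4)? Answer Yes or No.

No

A fast-forward from e6b4 to f9a4 is possible iff e6b4 is an ancestor of f9a4.
Ancestors of f9a4: {06cc, 705d, 8bc3, f9a4}.
e6b4 is not among them, so fast-forward is not possible.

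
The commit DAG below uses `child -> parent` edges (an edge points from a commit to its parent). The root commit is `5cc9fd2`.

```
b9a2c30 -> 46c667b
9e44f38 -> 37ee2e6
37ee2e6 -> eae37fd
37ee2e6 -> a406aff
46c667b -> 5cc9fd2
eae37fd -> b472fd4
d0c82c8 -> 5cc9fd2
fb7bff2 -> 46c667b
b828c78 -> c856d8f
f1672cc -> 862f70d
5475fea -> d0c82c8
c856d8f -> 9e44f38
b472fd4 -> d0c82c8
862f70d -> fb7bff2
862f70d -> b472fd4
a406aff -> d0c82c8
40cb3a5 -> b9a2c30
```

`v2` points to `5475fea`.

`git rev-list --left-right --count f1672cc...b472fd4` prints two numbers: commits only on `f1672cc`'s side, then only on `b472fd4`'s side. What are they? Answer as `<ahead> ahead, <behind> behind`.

4 ahead, 0 behind

Reachable from f1672cc: {46c667b, 5cc9fd2, 862f70d, b472fd4, d0c82c8, f1672cc, fb7bff2}.
Reachable from b472fd4: {5cc9fd2, b472fd4, d0c82c8}.
Only in f1672cc's history (ahead): {46c667b, 862f70d, f1672cc, fb7bff2} — 4.
Only in b472fd4's history (behind): {} — 0.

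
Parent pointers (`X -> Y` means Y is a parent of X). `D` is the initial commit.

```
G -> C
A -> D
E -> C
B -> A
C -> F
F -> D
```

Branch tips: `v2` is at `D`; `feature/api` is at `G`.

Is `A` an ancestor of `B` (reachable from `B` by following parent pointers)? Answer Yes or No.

Ancestors of B (commits reachable by following parents): {A, B, D}.
A is in that set, so it is an ancestor of B.

Yes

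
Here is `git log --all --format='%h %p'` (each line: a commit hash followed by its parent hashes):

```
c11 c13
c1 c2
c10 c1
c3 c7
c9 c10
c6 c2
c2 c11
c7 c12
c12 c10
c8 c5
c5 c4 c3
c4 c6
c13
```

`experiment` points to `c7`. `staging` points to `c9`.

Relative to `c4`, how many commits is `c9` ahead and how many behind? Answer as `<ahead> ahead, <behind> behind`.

Reachable from c9: {c1, c10, c11, c13, c2, c9}.
Reachable from c4: {c11, c13, c2, c4, c6}.
Only in c9's history (ahead): {c1, c10, c9} — 3.
Only in c4's history (behind): {c4, c6} — 2.

3 ahead, 2 behind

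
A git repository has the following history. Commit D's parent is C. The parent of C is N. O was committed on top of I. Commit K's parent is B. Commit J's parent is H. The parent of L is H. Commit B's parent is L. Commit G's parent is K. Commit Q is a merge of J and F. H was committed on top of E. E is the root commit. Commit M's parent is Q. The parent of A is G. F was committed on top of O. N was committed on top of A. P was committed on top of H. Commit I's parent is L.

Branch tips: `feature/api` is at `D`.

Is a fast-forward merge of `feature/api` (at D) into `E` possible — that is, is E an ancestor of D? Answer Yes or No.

Yes

A fast-forward from E to D is possible iff E is an ancestor of D.
Ancestors of D: {A, B, C, D, E, G, H, K, L, N}.
E is among them, so fast-forward is possible.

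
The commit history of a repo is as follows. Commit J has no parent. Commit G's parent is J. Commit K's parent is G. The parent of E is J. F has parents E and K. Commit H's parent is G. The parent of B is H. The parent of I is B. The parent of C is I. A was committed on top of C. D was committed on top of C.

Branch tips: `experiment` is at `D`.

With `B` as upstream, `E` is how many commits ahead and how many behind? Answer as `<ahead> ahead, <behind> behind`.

Reachable from E: {E, J}.
Reachable from B: {B, G, H, J}.
Only in E's history (ahead): {E} — 1.
Only in B's history (behind): {B, G, H} — 3.

1 ahead, 3 behind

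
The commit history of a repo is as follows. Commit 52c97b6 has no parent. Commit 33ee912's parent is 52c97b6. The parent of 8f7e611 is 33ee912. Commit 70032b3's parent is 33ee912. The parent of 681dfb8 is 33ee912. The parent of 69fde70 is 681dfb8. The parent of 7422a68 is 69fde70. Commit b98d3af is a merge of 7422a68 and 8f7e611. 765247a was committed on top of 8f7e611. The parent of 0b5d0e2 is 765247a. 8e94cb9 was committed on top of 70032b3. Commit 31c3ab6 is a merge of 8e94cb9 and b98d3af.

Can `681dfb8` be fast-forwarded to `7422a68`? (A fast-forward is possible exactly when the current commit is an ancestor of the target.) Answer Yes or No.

Yes

A fast-forward from 681dfb8 to 7422a68 is possible iff 681dfb8 is an ancestor of 7422a68.
Ancestors of 7422a68: {33ee912, 52c97b6, 681dfb8, 69fde70, 7422a68}.
681dfb8 is among them, so fast-forward is possible.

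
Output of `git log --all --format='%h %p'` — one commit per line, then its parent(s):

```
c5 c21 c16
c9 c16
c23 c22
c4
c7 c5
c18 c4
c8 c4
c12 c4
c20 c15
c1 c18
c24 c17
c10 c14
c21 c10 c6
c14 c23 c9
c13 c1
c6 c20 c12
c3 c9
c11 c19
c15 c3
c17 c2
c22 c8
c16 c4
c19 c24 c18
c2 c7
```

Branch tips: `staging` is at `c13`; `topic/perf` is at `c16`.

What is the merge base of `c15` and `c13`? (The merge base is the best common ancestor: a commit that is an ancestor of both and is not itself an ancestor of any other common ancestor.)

c4

Ancestors of c15: {c15, c16, c3, c4, c9}.
Ancestors of c13: {c1, c13, c18, c4}.
Common ancestors: {c4}.
The only common ancestor is c4, so it is the merge base.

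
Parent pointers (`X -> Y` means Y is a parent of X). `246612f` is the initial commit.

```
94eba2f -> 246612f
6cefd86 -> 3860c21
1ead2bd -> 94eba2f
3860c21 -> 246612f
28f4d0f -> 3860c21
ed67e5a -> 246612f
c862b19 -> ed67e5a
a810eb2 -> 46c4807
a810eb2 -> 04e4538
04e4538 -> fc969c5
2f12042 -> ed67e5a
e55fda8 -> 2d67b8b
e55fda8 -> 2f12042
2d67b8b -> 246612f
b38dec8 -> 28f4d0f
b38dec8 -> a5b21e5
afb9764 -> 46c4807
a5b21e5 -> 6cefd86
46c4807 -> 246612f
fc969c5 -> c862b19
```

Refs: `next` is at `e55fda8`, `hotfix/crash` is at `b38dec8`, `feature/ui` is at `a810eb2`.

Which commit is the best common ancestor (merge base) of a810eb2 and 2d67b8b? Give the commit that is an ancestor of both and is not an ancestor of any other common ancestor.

246612f

Ancestors of a810eb2: {04e4538, 246612f, 46c4807, a810eb2, c862b19, ed67e5a, fc969c5}.
Ancestors of 2d67b8b: {246612f, 2d67b8b}.
Common ancestors: {246612f}.
The only common ancestor is 246612f, so it is the merge base.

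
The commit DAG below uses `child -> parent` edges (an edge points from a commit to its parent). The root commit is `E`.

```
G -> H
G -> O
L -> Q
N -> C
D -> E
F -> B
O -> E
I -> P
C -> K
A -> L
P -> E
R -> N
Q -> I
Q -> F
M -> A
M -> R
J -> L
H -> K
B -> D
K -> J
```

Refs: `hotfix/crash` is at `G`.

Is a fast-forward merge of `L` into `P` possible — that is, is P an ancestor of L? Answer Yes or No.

Yes

A fast-forward from P to L is possible iff P is an ancestor of L.
Ancestors of L: {B, D, E, F, I, L, P, Q}.
P is among them, so fast-forward is possible.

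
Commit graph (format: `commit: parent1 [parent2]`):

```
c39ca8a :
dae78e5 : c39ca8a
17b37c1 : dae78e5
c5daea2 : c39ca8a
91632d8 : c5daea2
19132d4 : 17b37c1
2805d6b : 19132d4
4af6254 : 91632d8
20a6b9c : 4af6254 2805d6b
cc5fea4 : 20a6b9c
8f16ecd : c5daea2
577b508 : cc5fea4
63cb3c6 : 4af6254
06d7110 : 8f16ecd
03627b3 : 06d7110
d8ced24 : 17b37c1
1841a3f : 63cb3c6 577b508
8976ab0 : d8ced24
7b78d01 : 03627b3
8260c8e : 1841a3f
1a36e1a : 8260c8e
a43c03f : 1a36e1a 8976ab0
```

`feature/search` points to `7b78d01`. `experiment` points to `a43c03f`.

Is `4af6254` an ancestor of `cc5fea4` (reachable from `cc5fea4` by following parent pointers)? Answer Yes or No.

Ancestors of cc5fea4 (commits reachable by following parents): {17b37c1, 19132d4, 20a6b9c, 2805d6b, 4af6254, 91632d8, c39ca8a, c5daea2, cc5fea4, dae78e5}.
4af6254 is in that set, so it is an ancestor of cc5fea4.

Yes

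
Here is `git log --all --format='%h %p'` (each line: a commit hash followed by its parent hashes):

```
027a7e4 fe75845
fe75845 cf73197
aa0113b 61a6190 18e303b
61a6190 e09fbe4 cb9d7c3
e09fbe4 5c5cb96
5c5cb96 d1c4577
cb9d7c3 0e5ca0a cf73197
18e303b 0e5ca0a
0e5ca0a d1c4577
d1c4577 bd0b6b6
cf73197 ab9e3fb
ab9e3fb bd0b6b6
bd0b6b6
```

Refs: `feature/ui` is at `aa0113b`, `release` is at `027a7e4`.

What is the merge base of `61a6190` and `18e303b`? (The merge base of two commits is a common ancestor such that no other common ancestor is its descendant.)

Ancestors of 61a6190: {0e5ca0a, 5c5cb96, 61a6190, ab9e3fb, bd0b6b6, cb9d7c3, cf73197, d1c4577, e09fbe4}.
Ancestors of 18e303b: {0e5ca0a, 18e303b, bd0b6b6, d1c4577}.
Common ancestors: {0e5ca0a, bd0b6b6, d1c4577}.
Among these, 0e5ca0a is not an ancestor of any other common ancestor — it is the merge base.

0e5ca0a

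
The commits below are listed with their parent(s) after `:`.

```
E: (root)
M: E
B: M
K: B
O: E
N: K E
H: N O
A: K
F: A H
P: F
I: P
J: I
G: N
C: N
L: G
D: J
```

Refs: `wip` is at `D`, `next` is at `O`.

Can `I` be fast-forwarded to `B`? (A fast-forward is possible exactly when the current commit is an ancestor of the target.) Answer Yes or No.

A fast-forward from I to B is possible iff I is an ancestor of B.
Ancestors of B: {B, E, M}.
I is not among them, so fast-forward is not possible.

No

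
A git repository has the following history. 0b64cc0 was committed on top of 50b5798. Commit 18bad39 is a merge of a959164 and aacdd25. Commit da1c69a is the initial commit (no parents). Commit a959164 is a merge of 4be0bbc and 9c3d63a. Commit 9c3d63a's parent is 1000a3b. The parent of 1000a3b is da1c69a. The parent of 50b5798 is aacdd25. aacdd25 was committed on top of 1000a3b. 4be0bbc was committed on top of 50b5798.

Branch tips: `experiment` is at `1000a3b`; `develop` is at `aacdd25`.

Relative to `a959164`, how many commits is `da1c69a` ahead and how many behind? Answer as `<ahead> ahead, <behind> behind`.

Reachable from da1c69a: {da1c69a}.
Reachable from a959164: {1000a3b, 4be0bbc, 50b5798, 9c3d63a, a959164, aacdd25, da1c69a}.
Only in da1c69a's history (ahead): {} — 0.
Only in a959164's history (behind): {1000a3b, 4be0bbc, 50b5798, 9c3d63a, a959164, aacdd25} — 6.

0 ahead, 6 behind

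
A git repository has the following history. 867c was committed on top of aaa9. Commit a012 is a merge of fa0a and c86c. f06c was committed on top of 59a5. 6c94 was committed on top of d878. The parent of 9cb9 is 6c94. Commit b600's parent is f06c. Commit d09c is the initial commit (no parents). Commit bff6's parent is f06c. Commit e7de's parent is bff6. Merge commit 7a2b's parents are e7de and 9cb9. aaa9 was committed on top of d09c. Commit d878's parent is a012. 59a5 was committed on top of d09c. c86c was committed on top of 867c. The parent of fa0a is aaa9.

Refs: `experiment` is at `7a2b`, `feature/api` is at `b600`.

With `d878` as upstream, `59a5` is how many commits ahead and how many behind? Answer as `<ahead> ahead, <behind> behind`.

Reachable from 59a5: {59a5, d09c}.
Reachable from d878: {867c, a012, aaa9, c86c, d09c, d878, fa0a}.
Only in 59a5's history (ahead): {59a5} — 1.
Only in d878's history (behind): {867c, a012, aaa9, c86c, d878, fa0a} — 6.

1 ahead, 6 behind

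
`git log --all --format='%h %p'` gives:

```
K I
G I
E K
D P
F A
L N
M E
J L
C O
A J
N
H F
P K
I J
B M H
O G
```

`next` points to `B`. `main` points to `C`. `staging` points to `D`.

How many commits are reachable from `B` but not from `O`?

7

Reachable from B: {A, B, E, F, H, I, J, K, L, M, N}.
Reachable from O: {G, I, J, L, N, O}.
In B's history but not O's: {A, B, E, F, H, K, M} — 7 commits.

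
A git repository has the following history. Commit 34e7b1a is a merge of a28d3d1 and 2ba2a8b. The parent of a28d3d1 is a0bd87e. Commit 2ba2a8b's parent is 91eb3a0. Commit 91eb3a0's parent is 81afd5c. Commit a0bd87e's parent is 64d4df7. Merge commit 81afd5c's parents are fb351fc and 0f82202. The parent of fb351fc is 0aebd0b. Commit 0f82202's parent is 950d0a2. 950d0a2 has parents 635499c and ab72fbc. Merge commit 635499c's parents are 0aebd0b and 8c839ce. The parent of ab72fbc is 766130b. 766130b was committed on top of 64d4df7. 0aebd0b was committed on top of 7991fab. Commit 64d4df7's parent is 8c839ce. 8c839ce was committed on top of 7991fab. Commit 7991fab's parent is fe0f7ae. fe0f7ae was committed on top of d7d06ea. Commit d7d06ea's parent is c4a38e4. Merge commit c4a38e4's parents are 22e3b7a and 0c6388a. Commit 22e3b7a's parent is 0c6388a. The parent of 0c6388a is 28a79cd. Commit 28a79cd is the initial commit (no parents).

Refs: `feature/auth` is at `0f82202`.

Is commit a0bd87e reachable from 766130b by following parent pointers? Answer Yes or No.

No

Ancestors of 766130b: {0c6388a, 22e3b7a, 28a79cd, 64d4df7, 766130b, 7991fab, 8c839ce, c4a38e4, d7d06ea, fe0f7ae}.
a0bd87e is not in that set, so it is not an ancestor of 766130b.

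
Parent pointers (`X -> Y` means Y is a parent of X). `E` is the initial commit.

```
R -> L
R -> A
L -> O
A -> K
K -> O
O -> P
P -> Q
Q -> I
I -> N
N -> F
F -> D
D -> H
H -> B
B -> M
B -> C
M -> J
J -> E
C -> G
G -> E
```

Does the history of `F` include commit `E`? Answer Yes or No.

Yes

Ancestors of F (commits reachable by following parents): {B, C, D, E, F, G, H, J, M}.
E is in that set, so it is an ancestor of F.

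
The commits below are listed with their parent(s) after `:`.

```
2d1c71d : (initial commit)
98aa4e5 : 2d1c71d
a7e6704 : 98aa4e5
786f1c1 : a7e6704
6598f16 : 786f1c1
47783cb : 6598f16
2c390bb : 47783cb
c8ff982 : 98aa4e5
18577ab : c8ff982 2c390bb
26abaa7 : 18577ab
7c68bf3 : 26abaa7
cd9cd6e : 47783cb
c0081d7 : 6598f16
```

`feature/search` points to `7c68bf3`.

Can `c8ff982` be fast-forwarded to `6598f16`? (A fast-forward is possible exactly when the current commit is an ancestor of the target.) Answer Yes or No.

A fast-forward from c8ff982 to 6598f16 is possible iff c8ff982 is an ancestor of 6598f16.
Ancestors of 6598f16: {2d1c71d, 6598f16, 786f1c1, 98aa4e5, a7e6704}.
c8ff982 is not among them, so fast-forward is not possible.

No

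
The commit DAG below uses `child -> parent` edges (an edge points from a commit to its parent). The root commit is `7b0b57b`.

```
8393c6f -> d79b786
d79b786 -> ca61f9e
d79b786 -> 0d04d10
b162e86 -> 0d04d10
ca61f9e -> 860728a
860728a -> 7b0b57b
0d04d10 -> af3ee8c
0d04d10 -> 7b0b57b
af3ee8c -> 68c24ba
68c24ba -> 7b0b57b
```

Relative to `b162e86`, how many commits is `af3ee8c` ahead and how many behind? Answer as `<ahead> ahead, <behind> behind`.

Reachable from af3ee8c: {68c24ba, 7b0b57b, af3ee8c}.
Reachable from b162e86: {0d04d10, 68c24ba, 7b0b57b, af3ee8c, b162e86}.
Only in af3ee8c's history (ahead): {} — 0.
Only in b162e86's history (behind): {0d04d10, b162e86} — 2.

0 ahead, 2 behind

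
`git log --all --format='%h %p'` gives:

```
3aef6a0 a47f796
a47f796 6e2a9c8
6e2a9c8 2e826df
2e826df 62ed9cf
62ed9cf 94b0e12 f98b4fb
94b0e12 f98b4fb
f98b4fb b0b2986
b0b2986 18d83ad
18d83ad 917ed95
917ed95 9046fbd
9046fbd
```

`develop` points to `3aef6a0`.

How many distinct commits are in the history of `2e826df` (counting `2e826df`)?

Walking parent pointers from 2e826df: reachable set = {18d83ad, 2e826df, 62ed9cf, 9046fbd, 917ed95, 94b0e12, b0b2986, f98b4fb}.
That is 8 commits.

8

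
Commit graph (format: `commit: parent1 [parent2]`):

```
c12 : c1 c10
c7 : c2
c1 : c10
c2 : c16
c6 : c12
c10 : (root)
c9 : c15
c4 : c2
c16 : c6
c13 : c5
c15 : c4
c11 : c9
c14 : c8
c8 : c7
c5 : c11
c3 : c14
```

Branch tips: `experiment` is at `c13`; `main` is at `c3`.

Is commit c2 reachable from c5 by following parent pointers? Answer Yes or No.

Ancestors of c5 (commits reachable by following parents): {c1, c10, c11, c12, c15, c16, c2, c4, c5, c6, c9}.
c2 is in that set, so it is an ancestor of c5.

Yes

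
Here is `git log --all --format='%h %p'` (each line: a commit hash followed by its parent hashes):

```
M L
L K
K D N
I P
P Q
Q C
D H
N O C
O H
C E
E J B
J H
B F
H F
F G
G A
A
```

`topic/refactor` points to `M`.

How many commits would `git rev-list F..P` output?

Reachable from P: {A, B, C, E, F, G, H, J, P, Q}.
Reachable from F: {A, F, G}.
In P's history but not F's: {B, C, E, H, J, P, Q} — 7 commits.

7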